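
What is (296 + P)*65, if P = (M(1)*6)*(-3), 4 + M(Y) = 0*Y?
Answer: 23920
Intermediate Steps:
M(Y) = -4 (M(Y) = -4 + 0*Y = -4 + 0 = -4)
P = 72 (P = -4*6*(-3) = -24*(-3) = 72)
(296 + P)*65 = (296 + 72)*65 = 368*65 = 23920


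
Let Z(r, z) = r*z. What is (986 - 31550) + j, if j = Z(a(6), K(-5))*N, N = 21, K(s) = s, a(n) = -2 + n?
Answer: -30984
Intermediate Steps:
j = -420 (j = ((-2 + 6)*(-5))*21 = (4*(-5))*21 = -20*21 = -420)
(986 - 31550) + j = (986 - 31550) - 420 = -30564 - 420 = -30984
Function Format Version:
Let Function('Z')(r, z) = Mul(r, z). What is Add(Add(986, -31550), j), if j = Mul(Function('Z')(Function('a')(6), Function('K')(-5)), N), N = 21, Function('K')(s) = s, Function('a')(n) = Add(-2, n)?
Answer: -30984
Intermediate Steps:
j = -420 (j = Mul(Mul(Add(-2, 6), -5), 21) = Mul(Mul(4, -5), 21) = Mul(-20, 21) = -420)
Add(Add(986, -31550), j) = Add(Add(986, -31550), -420) = Add(-30564, -420) = -30984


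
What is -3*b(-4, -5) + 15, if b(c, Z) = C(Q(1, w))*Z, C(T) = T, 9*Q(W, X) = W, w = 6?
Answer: 50/3 ≈ 16.667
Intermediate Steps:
Q(W, X) = W/9
b(c, Z) = Z/9 (b(c, Z) = ((1/9)*1)*Z = Z/9)
-3*b(-4, -5) + 15 = -(-5)/3 + 15 = -3*(-5/9) + 15 = 5/3 + 15 = 50/3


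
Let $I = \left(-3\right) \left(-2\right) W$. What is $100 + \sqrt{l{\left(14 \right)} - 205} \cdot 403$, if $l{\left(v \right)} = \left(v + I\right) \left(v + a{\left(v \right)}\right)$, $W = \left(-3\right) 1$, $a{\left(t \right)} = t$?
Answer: $100 + 403 i \sqrt{317} \approx 100.0 + 7175.2 i$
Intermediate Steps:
$W = -3$
$I = -18$ ($I = \left(-3\right) \left(-2\right) \left(-3\right) = 6 \left(-3\right) = -18$)
$l{\left(v \right)} = 2 v \left(-18 + v\right)$ ($l{\left(v \right)} = \left(v - 18\right) \left(v + v\right) = \left(-18 + v\right) 2 v = 2 v \left(-18 + v\right)$)
$100 + \sqrt{l{\left(14 \right)} - 205} \cdot 403 = 100 + \sqrt{2 \cdot 14 \left(-18 + 14\right) - 205} \cdot 403 = 100 + \sqrt{2 \cdot 14 \left(-4\right) - 205} \cdot 403 = 100 + \sqrt{-112 - 205} \cdot 403 = 100 + \sqrt{-317} \cdot 403 = 100 + i \sqrt{317} \cdot 403 = 100 + 403 i \sqrt{317}$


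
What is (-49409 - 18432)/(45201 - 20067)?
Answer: -67841/25134 ≈ -2.6992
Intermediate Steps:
(-49409 - 18432)/(45201 - 20067) = -67841/25134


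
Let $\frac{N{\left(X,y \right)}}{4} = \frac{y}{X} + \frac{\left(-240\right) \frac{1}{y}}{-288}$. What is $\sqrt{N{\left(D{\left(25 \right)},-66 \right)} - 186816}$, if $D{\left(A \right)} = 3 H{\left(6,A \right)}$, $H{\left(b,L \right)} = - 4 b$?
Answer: $\frac{i \sqrt{203438686}}{33} \approx 432.22 i$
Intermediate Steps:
$D{\left(A \right)} = -72$ ($D{\left(A \right)} = 3 \left(\left(-4\right) 6\right) = 3 \left(-24\right) = -72$)
$N{\left(X,y \right)} = \frac{10}{3 y} + \frac{4 y}{X}$ ($N{\left(X,y \right)} = 4 \left(\frac{y}{X} + \frac{\left(-240\right) \frac{1}{y}}{-288}\right) = 4 \left(\frac{y}{X} + - \frac{240}{y} \left(- \frac{1}{288}\right)\right) = 4 \left(\frac{y}{X} + \frac{5}{6 y}\right) = 4 \left(\frac{5}{6 y} + \frac{y}{X}\right) = \frac{10}{3 y} + \frac{4 y}{X}$)
$\sqrt{N{\left(D{\left(25 \right)},-66 \right)} - 186816} = \sqrt{\left(\frac{10}{3 \left(-66\right)} + 4 \left(-66\right) \frac{1}{-72}\right) - 186816} = \sqrt{\left(\frac{10}{3} \left(- \frac{1}{66}\right) + 4 \left(-66\right) \left(- \frac{1}{72}\right)\right) - 186816} = \sqrt{\left(- \frac{5}{99} + \frac{11}{3}\right) - 186816} = \sqrt{\frac{358}{99} - 186816} = \sqrt{- \frac{18494426}{99}} = \frac{i \sqrt{203438686}}{33}$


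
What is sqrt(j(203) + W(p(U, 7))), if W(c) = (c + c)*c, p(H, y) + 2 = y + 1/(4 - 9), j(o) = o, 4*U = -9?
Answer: sqrt(6227)/5 ≈ 15.782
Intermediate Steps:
U = -9/4 (U = (1/4)*(-9) = -9/4 ≈ -2.2500)
p(H, y) = -11/5 + y (p(H, y) = -2 + (y + 1/(4 - 9)) = -2 + (y + 1/(-5)) = -2 + (y - 1/5) = -2 + (-1/5 + y) = -11/5 + y)
W(c) = 2*c**2 (W(c) = (2*c)*c = 2*c**2)
sqrt(j(203) + W(p(U, 7))) = sqrt(203 + 2*(-11/5 + 7)**2) = sqrt(203 + 2*(24/5)**2) = sqrt(203 + 2*(576/25)) = sqrt(203 + 1152/25) = sqrt(6227/25) = sqrt(6227)/5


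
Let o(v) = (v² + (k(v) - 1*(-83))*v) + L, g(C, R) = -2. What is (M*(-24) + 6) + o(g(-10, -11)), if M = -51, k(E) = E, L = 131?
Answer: 1203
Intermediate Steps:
o(v) = 131 + v² + v*(83 + v) (o(v) = (v² + (v - 1*(-83))*v) + 131 = (v² + (v + 83)*v) + 131 = (v² + (83 + v)*v) + 131 = (v² + v*(83 + v)) + 131 = 131 + v² + v*(83 + v))
(M*(-24) + 6) + o(g(-10, -11)) = (-51*(-24) + 6) + (131 + 2*(-2)² + 83*(-2)) = (1224 + 6) + (131 + 2*4 - 166) = 1230 + (131 + 8 - 166) = 1230 - 27 = 1203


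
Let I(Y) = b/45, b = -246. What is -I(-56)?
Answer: 82/15 ≈ 5.4667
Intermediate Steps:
I(Y) = -82/15 (I(Y) = -246/45 = -246*1/45 = -82/15)
-I(-56) = -1*(-82/15) = 82/15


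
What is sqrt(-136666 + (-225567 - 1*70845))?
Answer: I*sqrt(433078) ≈ 658.09*I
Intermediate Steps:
sqrt(-136666 + (-225567 - 1*70845)) = sqrt(-136666 + (-225567 - 70845)) = sqrt(-136666 - 296412) = sqrt(-433078) = I*sqrt(433078)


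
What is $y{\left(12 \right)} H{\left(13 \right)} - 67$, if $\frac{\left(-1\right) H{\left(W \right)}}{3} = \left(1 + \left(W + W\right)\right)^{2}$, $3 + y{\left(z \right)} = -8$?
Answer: $23990$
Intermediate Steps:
$y{\left(z \right)} = -11$ ($y{\left(z \right)} = -3 - 8 = -11$)
$H{\left(W \right)} = - 3 \left(1 + 2 W\right)^{2}$ ($H{\left(W \right)} = - 3 \left(1 + \left(W + W\right)\right)^{2} = - 3 \left(1 + 2 W\right)^{2}$)
$y{\left(12 \right)} H{\left(13 \right)} - 67 = - 11 \left(- 3 \left(1 + 2 \cdot 13\right)^{2}\right) - 67 = - 11 \left(- 3 \left(1 + 26\right)^{2}\right) - 67 = - 11 \left(- 3 \cdot 27^{2}\right) - 67 = - 11 \left(\left(-3\right) 729\right) - 67 = \left(-11\right) \left(-2187\right) - 67 = 24057 - 67 = 23990$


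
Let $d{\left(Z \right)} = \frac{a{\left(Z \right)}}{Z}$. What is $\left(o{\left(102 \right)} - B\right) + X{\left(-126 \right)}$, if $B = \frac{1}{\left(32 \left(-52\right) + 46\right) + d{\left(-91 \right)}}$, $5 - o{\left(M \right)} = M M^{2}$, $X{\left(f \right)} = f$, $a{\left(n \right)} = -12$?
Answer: $- \frac{156255223263}{147226} \approx -1.0613 \cdot 10^{6}$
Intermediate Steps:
$d{\left(Z \right)} = - \frac{12}{Z}$
$o{\left(M \right)} = 5 - M^{3}$ ($o{\left(M \right)} = 5 - M M^{2} = 5 - M^{3}$)
$B = - \frac{91}{147226}$ ($B = \frac{1}{\left(32 \left(-52\right) + 46\right) - \frac{12}{-91}} = \frac{1}{\left(-1664 + 46\right) - - \frac{12}{91}} = \frac{1}{-1618 + \frac{12}{91}} = \frac{1}{- \frac{147226}{91}} = - \frac{91}{147226} \approx -0.0006181$)
$\left(o{\left(102 \right)} - B\right) + X{\left(-126 \right)} = \left(\left(5 - 102^{3}\right) - - \frac{91}{147226}\right) - 126 = \left(\left(5 - 1061208\right) + \frac{91}{147226}\right) - 126 = \left(-1061203 + \frac{91}{147226}\right) - 126 = - \frac{156236672787}{147226} - 126 = - \frac{156255223263}{147226}$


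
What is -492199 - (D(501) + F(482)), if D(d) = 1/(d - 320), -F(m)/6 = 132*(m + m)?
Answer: 49103308/181 ≈ 2.7129e+5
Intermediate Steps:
F(m) = -1584*m (F(m) = -792*(m + m) = -792*2*m = -1584*m)
D(d) = 1/(-320 + d)
-492199 - (D(501) + F(482)) = -492199 - (1/(-320 + 501) - 1584*482) = -492199 - (1/181 - 763488) = -492199 - 1*(-138191327/181) = -492199 + 138191327/181 = 49103308/181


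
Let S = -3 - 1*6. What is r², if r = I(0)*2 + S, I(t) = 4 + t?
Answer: 1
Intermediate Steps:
S = -9 (S = -3 - 6 = -9)
r = -1 (r = (4 + 0)*2 - 9 = 4*2 - 9 = 8 - 9 = -1)
r² = (-1)² = 1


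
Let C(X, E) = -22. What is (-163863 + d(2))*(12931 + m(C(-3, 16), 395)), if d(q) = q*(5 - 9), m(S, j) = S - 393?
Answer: -2051009436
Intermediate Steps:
m(S, j) = -393 + S
d(q) = -4*q (d(q) = q*(-4) = -4*q)
(-163863 + d(2))*(12931 + m(C(-3, 16), 395)) = (-163863 - 4*2)*(12931 + (-393 - 22)) = (-163863 - 8)*(12931 - 415) = -163871*12516 = -2051009436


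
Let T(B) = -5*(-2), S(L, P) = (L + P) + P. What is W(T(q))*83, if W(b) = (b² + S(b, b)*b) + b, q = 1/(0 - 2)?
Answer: 34030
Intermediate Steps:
S(L, P) = L + 2*P
q = -½ (q = 1/(-2) = -½ ≈ -0.50000)
T(B) = 10
W(b) = b + 4*b² (W(b) = (b² + (b + 2*b)*b) + b = (b² + (3*b)*b) + b = (b² + 3*b²) + b = 4*b² + b = b + 4*b²)
W(T(q))*83 = (10*(1 + 4*10))*83 = (10*(1 + 40))*83 = (10*41)*83 = 410*83 = 34030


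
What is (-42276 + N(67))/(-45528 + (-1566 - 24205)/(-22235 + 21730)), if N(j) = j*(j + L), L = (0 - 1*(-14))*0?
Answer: 19082435/22965869 ≈ 0.83090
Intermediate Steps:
L = 0 (L = (0 + 14)*0 = 14*0 = 0)
N(j) = j² (N(j) = j*(j + 0) = j*j = j²)
(-42276 + N(67))/(-45528 + (-1566 - 24205)/(-22235 + 21730)) = (-42276 + 67²)/(-45528 + (-1566 - 24205)/(-22235 + 21730)) = (-42276 + 4489)/(-45528 - 25771/(-505)) = -37787/(-45528 - 25771*(-1/505)) = -37787/(-45528 + 25771/505) = -37787/(-22965869/505) = -37787*(-505/22965869) = 19082435/22965869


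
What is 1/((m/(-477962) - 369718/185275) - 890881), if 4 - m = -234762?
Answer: -44277204775/39445830570869458 ≈ -1.1225e-6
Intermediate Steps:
m = 234766 (m = 4 - 1*(-234762) = 4 + 234762 = 234766)
1/((m/(-477962) - 369718/185275) - 890881) = 1/((234766/(-477962) - 369718/185275) - 890881) = 1/((234766*(-1/477962) - 369718*1/185275) - 890881) = 1/((-117383/238981 - 369718/185275) - 890881) = 1/(-110103712683/44277204775 - 890881) = 1/(-39445830570869458/44277204775) = -44277204775/39445830570869458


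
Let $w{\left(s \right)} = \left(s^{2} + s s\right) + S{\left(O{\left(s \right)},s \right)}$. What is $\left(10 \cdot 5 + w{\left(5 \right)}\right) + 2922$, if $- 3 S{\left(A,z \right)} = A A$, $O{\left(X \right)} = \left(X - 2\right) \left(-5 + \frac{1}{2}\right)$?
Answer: $\frac{11845}{4} \approx 2961.3$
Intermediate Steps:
$O{\left(X \right)} = 9 - \frac{9 X}{2}$ ($O{\left(X \right)} = \left(-2 + X\right) \left(-5 + \frac{1}{2}\right) = \left(-2 + X\right) \left(- \frac{9}{2}\right) = 9 - \frac{9 X}{2}$)
$S{\left(A,z \right)} = - \frac{A^{2}}{3}$ ($S{\left(A,z \right)} = - \frac{A A}{3} = - \frac{A^{2}}{3}$)
$w{\left(s \right)} = 2 s^{2} - \frac{\left(9 - \frac{9 s}{2}\right)^{2}}{3}$ ($w{\left(s \right)} = \left(s^{2} + s s\right) - \frac{\left(9 - \frac{9 s}{2}\right)^{2}}{3} = \left(s^{2} + s^{2}\right) - \frac{\left(9 - \frac{9 s}{2}\right)^{2}}{3} = 2 s^{2} - \frac{\left(9 - \frac{9 s}{2}\right)^{2}}{3}$)
$\left(10 \cdot 5 + w{\left(5 \right)}\right) + 2922 = \left(10 \cdot 5 - \left(-108 + \frac{475}{4}\right)\right) + 2922 = \left(50 - \frac{43}{4}\right) + 2922 = \frac{157}{4} + 2922 = \frac{11845}{4}$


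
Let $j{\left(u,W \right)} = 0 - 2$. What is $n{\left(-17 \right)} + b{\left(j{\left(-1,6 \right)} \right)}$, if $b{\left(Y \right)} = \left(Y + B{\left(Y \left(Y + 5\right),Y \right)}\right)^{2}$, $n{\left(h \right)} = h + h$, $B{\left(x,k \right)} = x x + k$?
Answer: $990$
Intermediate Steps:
$j{\left(u,W \right)} = -2$ ($j{\left(u,W \right)} = 0 - 2 = -2$)
$B{\left(x,k \right)} = k + x^{2}$ ($B{\left(x,k \right)} = x^{2} + k = k + x^{2}$)
$n{\left(h \right)} = 2 h$
$b{\left(Y \right)} = \left(2 Y + Y^{2} \left(5 + Y\right)^{2}\right)^{2}$ ($b{\left(Y \right)} = \left(Y + \left(Y + \left(Y \left(Y + 5\right)\right)^{2}\right)\right)^{2} = \left(Y + \left(Y + \left(Y \left(5 + Y\right)\right)^{2}\right)\right)^{2} = \left(Y + \left(Y + Y^{2} \left(5 + Y\right)^{2}\right)\right)^{2} = \left(2 Y + Y^{2} \left(5 + Y\right)^{2}\right)^{2}$)
$n{\left(-17 \right)} + b{\left(j{\left(-1,6 \right)} \right)} = 2 \left(-17\right) + \left(-2\right)^{2} \left(2 - 2 \left(5 - 2\right)^{2}\right)^{2} = -34 + 4 \left(2 - 2 \cdot 3^{2}\right)^{2} = -34 + 4 \left(2 - 18\right)^{2} = -34 + 4 \left(-16\right)^{2} = -34 + 4 \cdot 256 = -34 + 1024 = 990$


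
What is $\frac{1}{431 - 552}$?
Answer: $- \frac{1}{121} \approx -0.0082645$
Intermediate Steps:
$\frac{1}{431 - 552} = \frac{1}{-121} = - \frac{1}{121}$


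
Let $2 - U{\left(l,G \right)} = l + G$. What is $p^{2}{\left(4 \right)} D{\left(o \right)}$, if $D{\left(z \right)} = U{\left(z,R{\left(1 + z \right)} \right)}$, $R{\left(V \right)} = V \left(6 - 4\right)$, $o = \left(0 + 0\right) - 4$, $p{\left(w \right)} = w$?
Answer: $192$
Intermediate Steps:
$o = -4$ ($o = 0 - 4 = -4$)
$R{\left(V \right)} = 2 V$ ($R{\left(V \right)} = V 2 = 2 V$)
$U{\left(l,G \right)} = 2 - G - l$ ($U{\left(l,G \right)} = 2 - \left(l + G\right) = 2 - \left(G + l\right) = 2 - G - l$)
$D{\left(z \right)} = - 3 z$ ($D{\left(z \right)} = 2 - 2 \left(1 + z\right) - z = 2 - \left(2 + 2 z\right) - z = - 3 z$)
$p^{2}{\left(4 \right)} D{\left(o \right)} = 4^{2} \left(\left(-3\right) \left(-4\right)\right) = 16 \cdot 12 = 192$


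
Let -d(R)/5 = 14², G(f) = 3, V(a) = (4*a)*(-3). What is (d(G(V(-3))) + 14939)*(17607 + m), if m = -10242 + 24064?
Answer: 438717411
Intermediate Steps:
m = 13822
V(a) = -12*a
d(R) = -980 (d(R) = -5*14² = -5*196 = -980)
(d(G(V(-3))) + 14939)*(17607 + m) = (-980 + 14939)*(17607 + 13822) = 13959*31429 = 438717411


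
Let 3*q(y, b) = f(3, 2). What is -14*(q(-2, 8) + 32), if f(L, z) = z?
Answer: -1372/3 ≈ -457.33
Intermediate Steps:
q(y, b) = ⅔ (q(y, b) = (⅓)*2 = ⅔)
-14*(q(-2, 8) + 32) = -14*(⅔ + 32) = -14*98/3 = -1372/3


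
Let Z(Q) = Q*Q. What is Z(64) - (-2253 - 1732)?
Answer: 8081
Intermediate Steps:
Z(Q) = Q²
Z(64) - (-2253 - 1732) = 64² - (-2253 - 1732) = 4096 - 1*(-3985) = 4096 + 3985 = 8081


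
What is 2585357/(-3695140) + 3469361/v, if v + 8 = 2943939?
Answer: 5208661987173/10878237195340 ≈ 0.47882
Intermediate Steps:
v = 2943931 (v = -8 + 2943939 = 2943931)
2585357/(-3695140) + 3469361/v = 2585357/(-3695140) + 3469361/2943931 = 2585357*(-1/3695140) + 3469361*(1/2943931) = -2585357/3695140 + 3469361/2943931 = 5208661987173/10878237195340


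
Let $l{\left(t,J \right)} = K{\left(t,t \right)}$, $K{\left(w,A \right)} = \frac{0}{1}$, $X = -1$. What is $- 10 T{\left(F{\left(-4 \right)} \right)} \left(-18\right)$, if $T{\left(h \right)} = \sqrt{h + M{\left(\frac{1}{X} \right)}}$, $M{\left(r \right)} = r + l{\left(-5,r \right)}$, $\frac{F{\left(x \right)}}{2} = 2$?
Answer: $180 \sqrt{3} \approx 311.77$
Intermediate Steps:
$F{\left(x \right)} = 4$ ($F{\left(x \right)} = 2 \cdot 2 = 4$)
$K{\left(w,A \right)} = 0$ ($K{\left(w,A \right)} = 0 \cdot 1 = 0$)
$l{\left(t,J \right)} = 0$
$M{\left(r \right)} = r$ ($M{\left(r \right)} = r + 0 = r$)
$T{\left(h \right)} = \sqrt{-1 + h}$ ($T{\left(h \right)} = \sqrt{h + \frac{1}{-1}} = \sqrt{h - 1} = \sqrt{-1 + h}$)
$- 10 T{\left(F{\left(-4 \right)} \right)} \left(-18\right) = - 10 \sqrt{-1 + 4} \left(-18\right) = - 10 \sqrt{3} \left(-18\right) = 180 \sqrt{3}$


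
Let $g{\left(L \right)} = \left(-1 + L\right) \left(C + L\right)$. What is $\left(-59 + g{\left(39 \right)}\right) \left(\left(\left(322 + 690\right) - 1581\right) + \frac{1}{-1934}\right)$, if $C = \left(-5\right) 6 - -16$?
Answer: $- \frac{980498277}{1934} \approx -5.0698 \cdot 10^{5}$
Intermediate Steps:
$C = -14$ ($C = -30 + 16 = -14$)
$g{\left(L \right)} = \left(-1 + L\right) \left(-14 + L\right)$
$\left(-59 + g{\left(39 \right)}\right) \left(\left(\left(322 + 690\right) - 1581\right) + \frac{1}{-1934}\right) = \left(-59 + \left(14 + 39^{2} - 585\right)\right) \left(\left(\left(322 + 690\right) - 1581\right) + \frac{1}{-1934}\right) = \left(-59 + \left(14 + 1521 - 585\right)\right) \left(\left(1012 - 1581\right) - \frac{1}{1934}\right) = \left(-59 + 950\right) \left(-569 - \frac{1}{1934}\right) = 891 \left(- \frac{1100447}{1934}\right) = - \frac{980498277}{1934}$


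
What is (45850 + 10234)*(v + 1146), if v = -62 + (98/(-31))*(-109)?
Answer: 2483736024/31 ≈ 8.0121e+7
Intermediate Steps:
v = 8760/31 (v = -62 + (98*(-1/31))*(-109) = -62 - 98/31*(-109) = -62 + 10682/31 = 8760/31 ≈ 282.58)
(45850 + 10234)*(v + 1146) = (45850 + 10234)*(8760/31 + 1146) = 56084*(44286/31) = 2483736024/31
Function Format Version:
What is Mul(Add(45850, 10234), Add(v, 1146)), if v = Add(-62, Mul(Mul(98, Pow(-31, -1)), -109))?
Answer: Rational(2483736024, 31) ≈ 8.0121e+7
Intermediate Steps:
v = Rational(8760, 31) (v = Add(-62, Mul(Mul(98, Rational(-1, 31)), -109)) = Add(-62, Mul(Rational(-98, 31), -109)) = Add(-62, Rational(10682, 31)) = Rational(8760, 31) ≈ 282.58)
Mul(Add(45850, 10234), Add(v, 1146)) = Mul(Add(45850, 10234), Add(Rational(8760, 31), 1146)) = Mul(56084, Rational(44286, 31)) = Rational(2483736024, 31)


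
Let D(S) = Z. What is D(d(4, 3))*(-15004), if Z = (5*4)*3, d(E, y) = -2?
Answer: -900240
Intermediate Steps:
Z = 60 (Z = 20*3 = 60)
D(S) = 60
D(d(4, 3))*(-15004) = 60*(-15004) = -900240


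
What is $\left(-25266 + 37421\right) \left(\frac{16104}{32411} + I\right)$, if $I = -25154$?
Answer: $- \frac{9909366059450}{32411} \approx -3.0574 \cdot 10^{8}$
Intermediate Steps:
$\left(-25266 + 37421\right) \left(\frac{16104}{32411} + I\right) = \left(-25266 + 37421\right) \left(\frac{16104}{32411} - 25154\right) = 12155 \left(16104 \cdot \frac{1}{32411} - 25154\right) = 12155 \left(\frac{16104}{32411} - 25154\right) = 12155 \left(- \frac{815250190}{32411}\right) = - \frac{9909366059450}{32411}$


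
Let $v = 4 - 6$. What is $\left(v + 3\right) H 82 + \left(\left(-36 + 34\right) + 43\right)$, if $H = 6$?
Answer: $533$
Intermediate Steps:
$v = -2$ ($v = 4 - 6 = -2$)
$\left(v + 3\right) H 82 + \left(\left(-36 + 34\right) + 43\right) = \left(-2 + 3\right) 6 \cdot 82 + \left(\left(-36 + 34\right) + 43\right) = 1 \cdot 6 \cdot 82 + \left(-2 + 43\right) = 6 \cdot 82 + 41 = 492 + 41 = 533$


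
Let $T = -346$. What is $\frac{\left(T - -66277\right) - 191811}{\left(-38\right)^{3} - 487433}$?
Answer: $\frac{25176}{108461} \approx 0.23212$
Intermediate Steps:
$\frac{\left(T - -66277\right) - 191811}{\left(-38\right)^{3} - 487433} = \frac{\left(-346 - -66277\right) - 191811}{\left(-38\right)^{3} - 487433} = \frac{\left(-346 + 66277\right) - 191811}{-54872 - 487433} = \frac{65931 - 191811}{-542305} = \left(-125880\right) \left(- \frac{1}{542305}\right) = \frac{25176}{108461}$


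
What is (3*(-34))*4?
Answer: -408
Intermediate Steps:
(3*(-34))*4 = -102*4 = -408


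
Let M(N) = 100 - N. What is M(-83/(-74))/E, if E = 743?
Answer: 7317/54982 ≈ 0.13308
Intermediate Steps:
M(-83/(-74))/E = (100 - (-83)/(-74))/743 = (100 - (-83)*(-1)/74)*(1/743) = (100 - 1*83/74)*(1/743) = (100 - 83/74)*(1/743) = (7317/74)*(1/743) = 7317/54982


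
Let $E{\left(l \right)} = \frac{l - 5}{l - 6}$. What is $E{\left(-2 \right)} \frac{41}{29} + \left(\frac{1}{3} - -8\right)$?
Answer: $\frac{6661}{696} \approx 9.5704$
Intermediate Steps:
$E{\left(l \right)} = \frac{-5 + l}{-6 + l}$
$E{\left(-2 \right)} \frac{41}{29} + \left(\frac{1}{3} - -8\right) = \frac{-5 - 2}{-6 - 2} \cdot \frac{41}{29} + \left(\frac{1}{3} - -8\right) = \frac{1}{-8} \left(-7\right) 41 \cdot \frac{1}{29} + \left(\frac{1}{3} + 8\right) = \left(- \frac{1}{8}\right) \left(-7\right) \frac{41}{29} + \frac{25}{3} = \frac{7}{8} \cdot \frac{41}{29} + \frac{25}{3} = \frac{287}{232} + \frac{25}{3} = \frac{6661}{696}$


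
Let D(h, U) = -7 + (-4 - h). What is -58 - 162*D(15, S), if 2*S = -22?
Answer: 4154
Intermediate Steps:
S = -11 (S = (½)*(-22) = -11)
D(h, U) = -11 - h
-58 - 162*D(15, S) = -58 - 162*(-11 - 1*15) = -58 - 162*(-11 - 15) = -58 - 162*(-26) = -58 + 4212 = 4154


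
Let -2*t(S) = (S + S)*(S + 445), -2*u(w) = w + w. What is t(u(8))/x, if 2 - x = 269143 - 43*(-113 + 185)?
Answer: -3496/266045 ≈ -0.013141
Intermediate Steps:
u(w) = -w (u(w) = -(w + w)/2 = -w)
x = -266045 (x = 2 - (269143 - 43*(-113 + 185)) = 2 - (269143 - 43*72) = 2 - (269143 - 3096) = 2 - 1*266047 = 2 - 266047 = -266045)
t(S) = -S*(445 + S) (t(S) = -(S + S)*(S + 445)/2 = -2*S*(445 + S)/2 = -S*(445 + S))
t(u(8))/x = -(-1*8)*(445 - 1*8)/(-266045) = -1*(-8)*(445 - 8)*(-1/266045) = -1*(-8)*437*(-1/266045) = 3496*(-1/266045) = -3496/266045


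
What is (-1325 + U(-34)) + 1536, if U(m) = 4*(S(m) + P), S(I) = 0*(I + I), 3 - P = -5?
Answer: 243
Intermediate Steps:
P = 8 (P = 3 - 1*(-5) = 3 + 5 = 8)
S(I) = 0 (S(I) = 0*(2*I) = 0)
U(m) = 32 (U(m) = 4*(0 + 8) = 4*8 = 32)
(-1325 + U(-34)) + 1536 = (-1325 + 32) + 1536 = -1293 + 1536 = 243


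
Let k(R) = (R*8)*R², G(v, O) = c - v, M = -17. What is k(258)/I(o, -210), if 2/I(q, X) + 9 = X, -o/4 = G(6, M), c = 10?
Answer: -15043996512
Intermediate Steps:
G(v, O) = 10 - v
o = -16 (o = -4*(10 - 1*6) = -4*(10 - 6) = -4*4 = -16)
k(R) = 8*R³ (k(R) = (8*R)*R² = 8*R³)
I(q, X) = 2/(-9 + X)
k(258)/I(o, -210) = (8*258³)/((2/(-9 - 210))) = (8*17173512)/((2/(-219))) = 137388096/((2*(-1/219))) = 137388096/(-2/219) = 137388096*(-219/2) = -15043996512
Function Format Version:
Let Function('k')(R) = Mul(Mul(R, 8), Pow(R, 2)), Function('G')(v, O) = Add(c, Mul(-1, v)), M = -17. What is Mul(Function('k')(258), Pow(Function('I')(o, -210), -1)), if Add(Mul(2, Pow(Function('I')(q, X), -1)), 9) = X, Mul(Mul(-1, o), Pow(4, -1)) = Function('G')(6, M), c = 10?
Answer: -15043996512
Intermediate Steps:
Function('G')(v, O) = Add(10, Mul(-1, v))
o = -16 (o = Mul(-4, Add(10, Mul(-1, 6))) = Mul(-4, Add(10, -6)) = Mul(-4, 4) = -16)
Function('k')(R) = Mul(8, Pow(R, 3)) (Function('k')(R) = Mul(Mul(8, R), Pow(R, 2)) = Mul(8, Pow(R, 3)))
Function('I')(q, X) = Mul(2, Pow(Add(-9, X), -1))
Mul(Function('k')(258), Pow(Function('I')(o, -210), -1)) = Mul(Mul(8, Pow(258, 3)), Pow(Mul(2, Pow(Add(-9, -210), -1)), -1)) = Mul(Mul(8, 17173512), Pow(Mul(2, Pow(-219, -1)), -1)) = Mul(137388096, Pow(Mul(2, Rational(-1, 219)), -1)) = Mul(137388096, Pow(Rational(-2, 219), -1)) = Mul(137388096, Rational(-219, 2)) = -15043996512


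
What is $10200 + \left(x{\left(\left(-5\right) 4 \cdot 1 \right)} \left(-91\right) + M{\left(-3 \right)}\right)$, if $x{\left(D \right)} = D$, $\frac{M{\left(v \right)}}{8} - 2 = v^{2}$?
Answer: $12108$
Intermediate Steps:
$M{\left(v \right)} = 16 + 8 v^{2}$
$10200 + \left(x{\left(\left(-5\right) 4 \cdot 1 \right)} \left(-91\right) + M{\left(-3 \right)}\right) = 10200 + \left(\left(-5\right) 4 \cdot 1 \left(-91\right) + \left(16 + 8 \left(-3\right)^{2}\right)\right) = 10200 + \left(\left(-20\right) 1 \left(-91\right) + \left(16 + 8 \cdot 9\right)\right) = 10200 + \left(\left(-20\right) \left(-91\right) + \left(16 + 72\right)\right) = 10200 + \left(1820 + 88\right) = 10200 + 1908 = 12108$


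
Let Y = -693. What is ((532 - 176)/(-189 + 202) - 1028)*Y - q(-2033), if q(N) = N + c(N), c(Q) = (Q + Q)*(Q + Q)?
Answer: -205879655/13 ≈ -1.5837e+7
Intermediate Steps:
c(Q) = 4*Q² (c(Q) = (2*Q)*(2*Q) = 4*Q²)
q(N) = N + 4*N²
((532 - 176)/(-189 + 202) - 1028)*Y - q(-2033) = ((532 - 176)/(-189 + 202) - 1028)*(-693) - (-2033)*(1 + 4*(-2033)) = (356/13 - 1028)*(-693) - (-2033)*(1 - 8132) = (356*(1/13) - 1028)*(-693) - (-2033)*(-8131) = (356/13 - 1028)*(-693) - 1*16530323 = -13008/13*(-693) - 16530323 = 9014544/13 - 16530323 = -205879655/13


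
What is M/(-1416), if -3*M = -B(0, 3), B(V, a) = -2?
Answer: 1/2124 ≈ 0.00047081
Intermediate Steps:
M = -2/3 (M = -(-1)*(-2)/3 = -1/3*2 = -2/3 ≈ -0.66667)
M/(-1416) = -2/3/(-1416) = -2/3*(-1/1416) = 1/2124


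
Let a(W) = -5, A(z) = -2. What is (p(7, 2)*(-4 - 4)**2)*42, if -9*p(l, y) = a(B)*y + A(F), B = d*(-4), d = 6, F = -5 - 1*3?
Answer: 3584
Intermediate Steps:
F = -8 (F = -5 - 3 = -8)
B = -24 (B = 6*(-4) = -24)
p(l, y) = 2/9 + 5*y/9 (p(l, y) = -(-5*y - 2)/9 = -(-2 - 5*y)/9 = 2/9 + 5*y/9)
(p(7, 2)*(-4 - 4)**2)*42 = ((2/9 + (5/9)*2)*(-4 - 4)**2)*42 = ((2/9 + 10/9)*(-8)**2)*42 = ((4/3)*64)*42 = (256/3)*42 = 3584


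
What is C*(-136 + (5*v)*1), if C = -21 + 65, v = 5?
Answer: -4884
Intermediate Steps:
C = 44
C*(-136 + (5*v)*1) = 44*(-136 + (5*5)*1) = 44*(-136 + 25*1) = 44*(-136 + 25) = 44*(-111) = -4884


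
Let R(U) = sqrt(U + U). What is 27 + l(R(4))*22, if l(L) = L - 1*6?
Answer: -105 + 44*sqrt(2) ≈ -42.775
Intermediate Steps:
R(U) = sqrt(2)*sqrt(U) (R(U) = sqrt(2*U) = sqrt(2)*sqrt(U))
l(L) = -6 + L (l(L) = L - 6 = -6 + L)
27 + l(R(4))*22 = 27 + (-6 + sqrt(2)*sqrt(4))*22 = 27 + (-6 + sqrt(2)*2)*22 = 27 + (-6 + 2*sqrt(2))*22 = 27 + (-132 + 44*sqrt(2)) = -105 + 44*sqrt(2)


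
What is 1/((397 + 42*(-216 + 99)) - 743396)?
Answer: -1/747913 ≈ -1.3371e-6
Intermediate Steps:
1/((397 + 42*(-216 + 99)) - 743396) = 1/((397 + 42*(-117)) - 743396) = 1/((397 - 4914) - 743396) = 1/(-4517 - 743396) = 1/(-747913) = -1/747913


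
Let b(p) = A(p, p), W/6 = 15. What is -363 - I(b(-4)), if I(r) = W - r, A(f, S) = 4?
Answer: -449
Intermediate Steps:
W = 90 (W = 6*15 = 90)
b(p) = 4
I(r) = 90 - r
-363 - I(b(-4)) = -363 - (90 - 1*4) = -363 - (90 - 4) = -363 - 1*86 = -363 - 86 = -449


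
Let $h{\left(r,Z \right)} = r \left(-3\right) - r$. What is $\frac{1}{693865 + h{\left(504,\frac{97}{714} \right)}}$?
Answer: $\frac{1}{691849} \approx 1.4454 \cdot 10^{-6}$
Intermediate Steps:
$h{\left(r,Z \right)} = - 4 r$ ($h{\left(r,Z \right)} = - 3 r - r = - 4 r$)
$\frac{1}{693865 + h{\left(504,\frac{97}{714} \right)}} = \frac{1}{693865 - 2016} = \frac{1}{691849}$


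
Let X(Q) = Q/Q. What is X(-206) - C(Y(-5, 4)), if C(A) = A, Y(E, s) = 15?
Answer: -14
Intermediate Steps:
X(Q) = 1
X(-206) - C(Y(-5, 4)) = 1 - 1*15 = 1 - 15 = -14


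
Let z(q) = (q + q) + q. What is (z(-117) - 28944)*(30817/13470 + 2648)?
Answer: -69720883281/898 ≈ -7.7640e+7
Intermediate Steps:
z(q) = 3*q (z(q) = 2*q + q = 3*q)
(z(-117) - 28944)*(30817/13470 + 2648) = (3*(-117) - 28944)*(30817/13470 + 2648) = (-351 - 28944)*(30817*(1/13470) + 2648) = -29295*(30817/13470 + 2648) = -29295*35699377/13470 = -69720883281/898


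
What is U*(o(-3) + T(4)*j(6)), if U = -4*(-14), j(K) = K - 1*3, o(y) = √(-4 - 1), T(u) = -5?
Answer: -840 + 56*I*√5 ≈ -840.0 + 125.22*I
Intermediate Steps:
o(y) = I*√5 (o(y) = √(-5) = I*√5)
j(K) = -3 + K (j(K) = K - 3 = -3 + K)
U = 56 (U = -1*(-56) = 56)
U*(o(-3) + T(4)*j(6)) = 56*(I*√5 - 5*(-3 + 6)) = 56*(I*√5 - 5*3) = 56*(I*√5 - 15) = 56*(-15 + I*√5) = -840 + 56*I*√5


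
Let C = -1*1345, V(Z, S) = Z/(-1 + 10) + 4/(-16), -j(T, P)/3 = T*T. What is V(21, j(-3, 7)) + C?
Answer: -16115/12 ≈ -1342.9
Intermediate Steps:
j(T, P) = -3*T² (j(T, P) = -3*T*T = -3*T²)
V(Z, S) = -¼ + Z/9 (V(Z, S) = Z/9 + 4*(-1/16) = Z*(⅑) - ¼ = Z/9 - ¼ = -¼ + Z/9)
C = -1345
V(21, j(-3, 7)) + C = (-¼ + (⅑)*21) - 1345 = (-¼ + 7/3) - 1345 = 25/12 - 1345 = -16115/12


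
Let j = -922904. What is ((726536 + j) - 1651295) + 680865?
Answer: -1166798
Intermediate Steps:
((726536 + j) - 1651295) + 680865 = ((726536 - 922904) - 1651295) + 680865 = (-196368 - 1651295) + 680865 = -1847663 + 680865 = -1166798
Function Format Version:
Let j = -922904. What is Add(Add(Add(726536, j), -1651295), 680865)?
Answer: -1166798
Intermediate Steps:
Add(Add(Add(726536, j), -1651295), 680865) = Add(Add(Add(726536, -922904), -1651295), 680865) = Add(Add(-196368, -1651295), 680865) = Add(-1847663, 680865) = -1166798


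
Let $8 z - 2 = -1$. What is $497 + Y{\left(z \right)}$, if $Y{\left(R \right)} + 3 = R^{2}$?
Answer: $\frac{31617}{64} \approx 494.02$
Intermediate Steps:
$z = \frac{1}{8}$ ($z = \frac{1}{4} + \frac{1}{8} \left(-1\right) = \frac{1}{4} - \frac{1}{8} = \frac{1}{8} \approx 0.125$)
$Y{\left(R \right)} = -3 + R^{2}$
$497 + Y{\left(z \right)} = 497 - \left(3 - \left(\frac{1}{8}\right)^{2}\right) = 497 + \left(-3 + \frac{1}{64}\right) = 497 - \frac{191}{64} = \frac{31617}{64}$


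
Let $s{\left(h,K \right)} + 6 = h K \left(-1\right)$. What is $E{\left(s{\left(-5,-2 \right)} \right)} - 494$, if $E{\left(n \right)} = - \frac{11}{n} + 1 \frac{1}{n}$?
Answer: $- \frac{3947}{8} \approx -493.38$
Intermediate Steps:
$s{\left(h,K \right)} = -6 - K h$ ($s{\left(h,K \right)} = -6 + h K \left(-1\right) = -6 + K h \left(-1\right) = -6 - K h$)
$E{\left(n \right)} = - \frac{10}{n}$ ($E{\left(n \right)} = - \frac{11}{n} + \frac{1}{n} = - \frac{10}{n}$)
$E{\left(s{\left(-5,-2 \right)} \right)} - 494 = - \frac{10}{-6 - \left(-2\right) \left(-5\right)} - 494 = - \frac{10}{-6 - 10} - 494 = - \frac{10}{-16} - 494 = \left(-10\right) \left(- \frac{1}{16}\right) - 494 = \frac{5}{8} - 494 = - \frac{3947}{8}$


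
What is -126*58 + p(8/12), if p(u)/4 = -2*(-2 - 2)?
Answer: -7276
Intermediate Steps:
p(u) = 32 (p(u) = 4*(-2*(-2 - 2)) = 4*(-2*(-4)) = 4*8 = 32)
-126*58 + p(8/12) = -126*58 + 32 = -7308 + 32 = -7276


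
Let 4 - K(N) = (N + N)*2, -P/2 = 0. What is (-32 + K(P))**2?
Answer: 784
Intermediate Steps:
P = 0 (P = -2*0 = 0)
K(N) = 4 - 4*N (K(N) = 4 - (N + N)*2 = 4 - 2*N*2 = 4 - 4*N)
(-32 + K(P))**2 = (-32 + (4 - 4*0))**2 = (-32 + (4 + 0))**2 = (-32 + 4)**2 = (-28)**2 = 784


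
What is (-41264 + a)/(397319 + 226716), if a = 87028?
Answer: 45764/624035 ≈ 0.073336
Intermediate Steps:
(-41264 + a)/(397319 + 226716) = (-41264 + 87028)/(397319 + 226716) = 45764/624035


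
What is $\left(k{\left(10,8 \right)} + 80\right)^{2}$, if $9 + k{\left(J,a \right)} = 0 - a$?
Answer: $3969$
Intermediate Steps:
$k{\left(J,a \right)} = -9 - a$ ($k{\left(J,a \right)} = -9 + \left(0 - a\right) = -9 - a$)
$\left(k{\left(10,8 \right)} + 80\right)^{2} = \left(\left(-9 - 8\right) + 80\right)^{2} = \left(-17 + 80\right)^{2} = 63^{2} = 3969$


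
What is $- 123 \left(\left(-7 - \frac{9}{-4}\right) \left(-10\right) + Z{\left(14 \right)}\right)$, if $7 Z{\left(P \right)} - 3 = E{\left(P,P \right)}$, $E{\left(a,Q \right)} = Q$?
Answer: $- \frac{85977}{14} \approx -6141.2$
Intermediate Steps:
$Z{\left(P \right)} = \frac{3}{7} + \frac{P}{7}$
$- 123 \left(\left(-7 - \frac{9}{-4}\right) \left(-10\right) + Z{\left(14 \right)}\right) = - 123 \left(\left(-7 - \frac{9}{-4}\right) \left(-10\right) + \left(\frac{3}{7} + \frac{1}{7} \cdot 14\right)\right) = - 123 \left(\left(-7 - - \frac{9}{4}\right) \left(-10\right) + \left(\frac{3}{7} + 2\right)\right) = - 123 \left(\left(-7 + \frac{9}{4}\right) \left(-10\right) + \frac{17}{7}\right) = - 123 \left(\left(- \frac{19}{4}\right) \left(-10\right) + \frac{17}{7}\right) = - 123 \left(\frac{95}{2} + \frac{17}{7}\right) = \left(-123\right) \frac{699}{14} = - \frac{85977}{14}$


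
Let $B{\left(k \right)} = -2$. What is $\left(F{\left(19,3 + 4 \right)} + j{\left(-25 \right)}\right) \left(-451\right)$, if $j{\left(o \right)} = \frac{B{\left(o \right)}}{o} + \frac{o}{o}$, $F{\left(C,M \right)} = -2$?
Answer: $\frac{10373}{25} \approx 414.92$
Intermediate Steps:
$j{\left(o \right)} = 1 - \frac{2}{o}$ ($j{\left(o \right)} = - \frac{2}{o} + \frac{o}{o} = - \frac{2}{o} + 1 = 1 - \frac{2}{o}$)
$\left(F{\left(19,3 + 4 \right)} + j{\left(-25 \right)}\right) \left(-451\right) = \left(-2 + \frac{-2 - 25}{-25}\right) \left(-451\right) = \left(-2 - - \frac{27}{25}\right) \left(-451\right) = \left(-2 + \frac{27}{25}\right) \left(-451\right) = \left(- \frac{23}{25}\right) \left(-451\right) = \frac{10373}{25}$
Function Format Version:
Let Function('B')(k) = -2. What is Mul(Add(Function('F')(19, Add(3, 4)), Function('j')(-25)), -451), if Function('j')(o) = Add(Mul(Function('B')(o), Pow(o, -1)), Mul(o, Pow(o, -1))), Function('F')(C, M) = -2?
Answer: Rational(10373, 25) ≈ 414.92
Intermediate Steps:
Function('j')(o) = Add(1, Mul(-2, Pow(o, -1))) (Function('j')(o) = Add(Mul(-2, Pow(o, -1)), Mul(o, Pow(o, -1))) = Add(Mul(-2, Pow(o, -1)), 1) = Add(1, Mul(-2, Pow(o, -1))))
Mul(Add(Function('F')(19, Add(3, 4)), Function('j')(-25)), -451) = Mul(Add(-2, Mul(Pow(-25, -1), Add(-2, -25))), -451) = Mul(Add(-2, Mul(Rational(-1, 25), -27)), -451) = Mul(Add(-2, Rational(27, 25)), -451) = Mul(Rational(-23, 25), -451) = Rational(10373, 25)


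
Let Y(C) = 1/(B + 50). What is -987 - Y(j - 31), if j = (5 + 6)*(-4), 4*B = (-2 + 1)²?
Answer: -198391/201 ≈ -987.02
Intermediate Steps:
B = ¼ (B = (-2 + 1)²/4 = (¼)*(-1)² = (¼)*1 = ¼ ≈ 0.25000)
j = -44 (j = 11*(-4) = -44)
Y(C) = 4/201 (Y(C) = 1/(¼ + 50) = 1/(201/4) = 4/201)
-987 - Y(j - 31) = -987 - 1*4/201 = -987 - 4/201 = -198391/201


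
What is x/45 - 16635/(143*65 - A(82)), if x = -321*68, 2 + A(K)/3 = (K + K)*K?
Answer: -225619343/465645 ≈ -484.53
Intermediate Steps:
A(K) = -6 + 6*K² (A(K) = -6 + 3*((K + K)*K) = -6 + 3*((2*K)*K) = -6 + 3*(2*K²) = -6 + 6*K²)
x = -21828
x/45 - 16635/(143*65 - A(82)) = -21828/45 - 16635/(143*65 - (-6 + 6*82²)) = -21828*1/45 - 16635/(9295 - (-6 + 6*6724)) = -7276/15 - 16635/(9295 - (-6 + 40344)) = -7276/15 - 16635/(9295 - 1*40338) = -7276/15 - 16635/(9295 - 40338) = -7276/15 - 16635/(-31043) = -7276/15 - 16635*(-1/31043) = -7276/15 + 16635/31043 = -225619343/465645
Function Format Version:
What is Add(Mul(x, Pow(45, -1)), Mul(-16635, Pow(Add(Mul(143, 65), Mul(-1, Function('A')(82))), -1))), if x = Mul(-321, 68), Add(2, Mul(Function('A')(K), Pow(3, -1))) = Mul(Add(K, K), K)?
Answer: Rational(-225619343, 465645) ≈ -484.53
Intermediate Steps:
Function('A')(K) = Add(-6, Mul(6, Pow(K, 2))) (Function('A')(K) = Add(-6, Mul(3, Mul(Add(K, K), K))) = Add(-6, Mul(3, Mul(Mul(2, K), K))) = Add(-6, Mul(3, Mul(2, Pow(K, 2)))) = Add(-6, Mul(6, Pow(K, 2))))
x = -21828
Add(Mul(x, Pow(45, -1)), Mul(-16635, Pow(Add(Mul(143, 65), Mul(-1, Function('A')(82))), -1))) = Add(Mul(-21828, Pow(45, -1)), Mul(-16635, Pow(Add(Mul(143, 65), Mul(-1, Add(-6, Mul(6, Pow(82, 2))))), -1))) = Add(Mul(-21828, Rational(1, 45)), Mul(-16635, Pow(Add(9295, Mul(-1, Add(-6, Mul(6, 6724)))), -1))) = Add(Rational(-7276, 15), Mul(-16635, Pow(Add(9295, Mul(-1, Add(-6, 40344))), -1))) = Add(Rational(-7276, 15), Mul(-16635, Pow(Add(9295, Mul(-1, 40338)), -1))) = Add(Rational(-7276, 15), Mul(-16635, Pow(Add(9295, -40338), -1))) = Add(Rational(-7276, 15), Mul(-16635, Pow(-31043, -1))) = Add(Rational(-7276, 15), Mul(-16635, Rational(-1, 31043))) = Add(Rational(-7276, 15), Rational(16635, 31043)) = Rational(-225619343, 465645)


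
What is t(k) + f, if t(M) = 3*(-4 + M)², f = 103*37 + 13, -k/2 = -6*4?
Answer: 9632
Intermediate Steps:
k = 48 (k = -(-12)*4 = -2*(-24) = 48)
f = 3824 (f = 3811 + 13 = 3824)
t(k) + f = 3*(-4 + 48)² + 3824 = 3*44² + 3824 = 3*1936 + 3824 = 5808 + 3824 = 9632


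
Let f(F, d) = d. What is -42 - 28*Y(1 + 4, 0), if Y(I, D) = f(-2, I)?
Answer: -182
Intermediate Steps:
Y(I, D) = I
-42 - 28*Y(1 + 4, 0) = -42 - 28*(1 + 4) = -42 - 28*5 = -42 - 140 = -182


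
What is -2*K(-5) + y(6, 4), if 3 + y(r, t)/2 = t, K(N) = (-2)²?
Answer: -6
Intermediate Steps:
K(N) = 4
y(r, t) = -6 + 2*t
-2*K(-5) + y(6, 4) = -2*4 + (-6 + 2*4) = -8 + (-6 + 8) = -8 + 2 = -6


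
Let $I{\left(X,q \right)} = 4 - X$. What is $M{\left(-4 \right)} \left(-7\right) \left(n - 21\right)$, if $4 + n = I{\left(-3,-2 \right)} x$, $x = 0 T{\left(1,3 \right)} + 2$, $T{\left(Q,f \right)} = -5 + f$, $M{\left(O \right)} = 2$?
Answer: $154$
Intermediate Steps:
$x = 2$ ($x = 0 \left(-5 + 3\right) + 2 = 0 \left(-2\right) + 2 = 0 + 2 = 2$)
$n = 10$ ($n = -4 + \left(4 - -3\right) 2 = -4 + \left(4 + 3\right) 2 = -4 + 7 \cdot 2 = -4 + 14 = 10$)
$M{\left(-4 \right)} \left(-7\right) \left(n - 21\right) = 2 \left(-7\right) \left(10 - 21\right) = \left(-14\right) \left(-11\right) = 154$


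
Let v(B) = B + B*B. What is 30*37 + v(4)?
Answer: 1130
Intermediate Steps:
v(B) = B + B**2
30*37 + v(4) = 30*37 + 4*(1 + 4) = 1110 + 4*5 = 1110 + 20 = 1130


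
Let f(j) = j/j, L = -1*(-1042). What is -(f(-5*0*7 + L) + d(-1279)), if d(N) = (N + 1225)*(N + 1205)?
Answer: -3997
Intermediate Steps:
d(N) = (1205 + N)*(1225 + N) (d(N) = (1225 + N)*(1205 + N) = (1205 + N)*(1225 + N))
L = 1042
f(j) = 1
-(f(-5*0*7 + L) + d(-1279)) = -(1 + (1476125 + (-1279)**2 + 2430*(-1279))) = -(1 + (1476125 + 1635841 - 3107970)) = -(1 + 3996) = -1*3997 = -3997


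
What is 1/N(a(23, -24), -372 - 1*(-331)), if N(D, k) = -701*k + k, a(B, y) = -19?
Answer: 1/28700 ≈ 3.4843e-5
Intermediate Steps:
N(D, k) = -700*k
1/N(a(23, -24), -372 - 1*(-331)) = 1/(-700*(-372 - 1*(-331))) = 1/(-700*(-372 + 331)) = 1/(-700*(-41)) = 1/28700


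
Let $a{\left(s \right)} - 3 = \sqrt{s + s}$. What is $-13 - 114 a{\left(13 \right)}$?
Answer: $-355 - 114 \sqrt{26} \approx -936.29$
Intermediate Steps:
$a{\left(s \right)} = 3 + \sqrt{2} \sqrt{s}$ ($a{\left(s \right)} = 3 + \sqrt{s + s} = 3 + \sqrt{2 s} = 3 + \sqrt{2} \sqrt{s}$)
$-13 - 114 a{\left(13 \right)} = -13 - 114 \left(3 + \sqrt{2} \sqrt{13}\right) = -13 - 114 \left(3 + \sqrt{26}\right) = -13 - \left(342 + 114 \sqrt{26}\right) = -355 - 114 \sqrt{26}$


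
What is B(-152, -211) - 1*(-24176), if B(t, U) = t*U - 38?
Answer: 56210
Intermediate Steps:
B(t, U) = -38 + U*t (B(t, U) = U*t - 38 = -38 + U*t)
B(-152, -211) - 1*(-24176) = (-38 - 211*(-152)) - 1*(-24176) = (-38 + 32072) + 24176 = 32034 + 24176 = 56210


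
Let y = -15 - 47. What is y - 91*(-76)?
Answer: 6854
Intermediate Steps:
y = -62
y - 91*(-76) = -62 - 91*(-76) = -62 + 6916 = 6854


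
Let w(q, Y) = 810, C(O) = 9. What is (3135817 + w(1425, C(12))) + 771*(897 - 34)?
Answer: 3802000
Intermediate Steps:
(3135817 + w(1425, C(12))) + 771*(897 - 34) = (3135817 + 810) + 771*(897 - 34) = 3136627 + 771*863 = 3136627 + 665373 = 3802000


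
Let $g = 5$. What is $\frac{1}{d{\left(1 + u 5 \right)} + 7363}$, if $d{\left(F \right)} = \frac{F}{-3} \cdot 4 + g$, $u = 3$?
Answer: $\frac{3}{22040} \approx 0.00013612$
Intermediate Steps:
$d{\left(F \right)} = 5 - \frac{4 F}{3}$ ($d{\left(F \right)} = \frac{F}{-3} \cdot 4 + 5 = F \left(- \frac{1}{3}\right) 4 + 5 = - \frac{F}{3} \cdot 4 + 5 = - \frac{4 F}{3} + 5 = 5 - \frac{4 F}{3}$)
$\frac{1}{d{\left(1 + u 5 \right)} + 7363} = \frac{1}{\left(5 - \frac{4 \left(1 + 3 \cdot 5\right)}{3}\right) + 7363} = \frac{1}{\left(5 - \frac{4 \left(1 + 15\right)}{3}\right) + 7363} = \frac{1}{\left(5 - \frac{64}{3}\right) + 7363} = \frac{1}{- \frac{49}{3} + 7363} = \frac{1}{\frac{22040}{3}} = \frac{3}{22040}$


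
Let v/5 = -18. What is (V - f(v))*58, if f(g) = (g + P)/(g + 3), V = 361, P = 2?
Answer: 62638/3 ≈ 20879.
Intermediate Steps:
v = -90 (v = 5*(-18) = -90)
f(g) = (2 + g)/(3 + g) (f(g) = (g + 2)/(g + 3) = (2 + g)/(3 + g))
(V - f(v))*58 = (361 - (2 - 90)/(3 - 90))*58 = (361 - (-88)/(-87))*58 = (361 - (-1)*(-88)/87)*58 = (361 - 1*88/87)*58 = (361 - 88/87)*58 = (31319/87)*58 = 62638/3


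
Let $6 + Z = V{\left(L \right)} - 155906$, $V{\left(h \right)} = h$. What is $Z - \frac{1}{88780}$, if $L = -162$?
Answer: $- \frac{13856249721}{88780} \approx -1.5607 \cdot 10^{5}$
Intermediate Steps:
$Z = -156074$ ($Z = -6 - 156068 = -156074$)
$Z - \frac{1}{88780} = -156074 - \frac{1}{88780} = - \frac{13856249721}{88780}$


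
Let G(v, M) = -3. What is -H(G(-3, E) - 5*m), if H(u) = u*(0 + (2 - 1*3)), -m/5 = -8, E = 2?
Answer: -203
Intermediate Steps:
m = 40 (m = -5*(-8) = 40)
H(u) = -u (H(u) = u*(0 + (2 - 3)) = u*(0 - 1) = u*(-1) = -u)
-H(G(-3, E) - 5*m) = -(-1)*(-3 - 5*40) = -(-1)*(-3 - 200) = -(-1)*(-203) = -1*203 = -203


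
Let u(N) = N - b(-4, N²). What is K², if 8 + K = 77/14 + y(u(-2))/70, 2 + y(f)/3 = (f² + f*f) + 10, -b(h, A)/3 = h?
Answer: 42025/196 ≈ 214.41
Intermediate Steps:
b(h, A) = -3*h
u(N) = -12 + N (u(N) = N - (-3)*(-4) = N - 1*12 = N - 12 = -12 + N)
y(f) = 24 + 6*f² (y(f) = -6 + 3*((f² + f*f) + 10) = -6 + 3*((f² + f²) + 10) = -6 + 3*(2*f² + 10) = -6 + 3*(10 + 2*f²) = -6 + (30 + 6*f²) = 24 + 6*f²)
K = 205/14 (K = -8 + (77/14 + (24 + 6*(-12 - 2)²)/70) = -8 + (77*(1/14) + (24 + 6*(-14)²)*(1/70)) = -8 + (11/2 + (24 + 6*196)*(1/70)) = -8 + (11/2 + (24 + 1176)*(1/70)) = -8 + (11/2 + 1200*(1/70)) = -8 + (11/2 + 120/7) = -8 + 317/14 = 205/14 ≈ 14.643)
K² = (205/14)² = 42025/196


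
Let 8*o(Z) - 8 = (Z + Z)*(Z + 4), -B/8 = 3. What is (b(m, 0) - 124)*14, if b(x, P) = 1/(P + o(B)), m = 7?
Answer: -210042/121 ≈ -1735.9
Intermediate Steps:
B = -24 (B = -8*3 = -24)
o(Z) = 1 + Z*(4 + Z)/4 (o(Z) = 1 + ((Z + Z)*(Z + 4))/8 = 1 + ((2*Z)*(4 + Z))/8 = 1 + (2*Z*(4 + Z))/8 = 1 + Z*(4 + Z)/4)
b(x, P) = 1/(121 + P) (b(x, P) = 1/(P + (1 - 24 + (¼)*(-24)²)) = 1/(P + (1 - 24 + (¼)*576)) = 1/(P + (1 - 24 + 144)) = 1/(P + 121) = 1/(121 + P))
(b(m, 0) - 124)*14 = (1/(121 + 0) - 124)*14 = (1/121 - 124)*14 = -15003/121*14 = -210042/121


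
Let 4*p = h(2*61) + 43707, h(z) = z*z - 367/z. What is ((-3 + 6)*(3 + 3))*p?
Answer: 64329615/244 ≈ 2.6365e+5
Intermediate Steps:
h(z) = z**2 - 367/z
p = 7147735/488 (p = ((-367 + (2*61)**3)/((2*61)) + 43707)/4 = ((-367 + 122**3)/122 + 43707)/4 = ((-367 + 1815848)/122 + 43707)/4 = ((1/122)*1815481 + 43707)/4 = (1815481/122 + 43707)/4 = (1/4)*(7147735/122) = 7147735/488 ≈ 14647.)
((-3 + 6)*(3 + 3))*p = ((-3 + 6)*(3 + 3))*(7147735/488) = (3*6)*(7147735/488) = 18*(7147735/488) = 64329615/244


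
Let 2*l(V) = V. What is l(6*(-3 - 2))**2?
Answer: 225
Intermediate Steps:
l(V) = V/2
l(6*(-3 - 2))**2 = ((6*(-3 - 2))/2)**2 = ((6*(-5))/2)**2 = ((1/2)*(-30))**2 = (-15)**2 = 225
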